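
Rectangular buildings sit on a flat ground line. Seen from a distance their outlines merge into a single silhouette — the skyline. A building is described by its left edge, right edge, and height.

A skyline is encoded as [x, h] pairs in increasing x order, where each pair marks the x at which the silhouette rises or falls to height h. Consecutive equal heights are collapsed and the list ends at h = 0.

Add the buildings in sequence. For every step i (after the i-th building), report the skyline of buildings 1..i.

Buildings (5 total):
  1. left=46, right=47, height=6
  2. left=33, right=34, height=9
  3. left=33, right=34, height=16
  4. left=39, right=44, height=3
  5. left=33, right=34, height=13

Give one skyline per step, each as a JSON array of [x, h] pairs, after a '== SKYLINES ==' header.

== SKYLINES ==
[[46,6],[47,0]]
[[33,9],[34,0],[46,6],[47,0]]
[[33,16],[34,0],[46,6],[47,0]]
[[33,16],[34,0],[39,3],[44,0],[46,6],[47,0]]
[[33,16],[34,0],[39,3],[44,0],[46,6],[47,0]]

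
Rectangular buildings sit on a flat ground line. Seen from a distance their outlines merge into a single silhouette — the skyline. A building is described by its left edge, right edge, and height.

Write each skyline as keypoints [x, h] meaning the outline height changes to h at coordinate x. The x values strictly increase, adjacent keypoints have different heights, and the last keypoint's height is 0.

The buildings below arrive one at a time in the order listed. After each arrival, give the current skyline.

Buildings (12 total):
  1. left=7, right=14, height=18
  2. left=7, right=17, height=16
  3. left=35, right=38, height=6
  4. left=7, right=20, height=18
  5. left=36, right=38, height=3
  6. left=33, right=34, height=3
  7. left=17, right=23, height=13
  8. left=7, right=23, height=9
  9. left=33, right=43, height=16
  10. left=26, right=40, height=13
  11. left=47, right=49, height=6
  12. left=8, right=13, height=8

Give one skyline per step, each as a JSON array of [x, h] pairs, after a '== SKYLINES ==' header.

== SKYLINES ==
[[7,18],[14,0]]
[[7,18],[14,16],[17,0]]
[[7,18],[14,16],[17,0],[35,6],[38,0]]
[[7,18],[20,0],[35,6],[38,0]]
[[7,18],[20,0],[35,6],[38,0]]
[[7,18],[20,0],[33,3],[34,0],[35,6],[38,0]]
[[7,18],[20,13],[23,0],[33,3],[34,0],[35,6],[38,0]]
[[7,18],[20,13],[23,0],[33,3],[34,0],[35,6],[38,0]]
[[7,18],[20,13],[23,0],[33,16],[43,0]]
[[7,18],[20,13],[23,0],[26,13],[33,16],[43,0]]
[[7,18],[20,13],[23,0],[26,13],[33,16],[43,0],[47,6],[49,0]]
[[7,18],[20,13],[23,0],[26,13],[33,16],[43,0],[47,6],[49,0]]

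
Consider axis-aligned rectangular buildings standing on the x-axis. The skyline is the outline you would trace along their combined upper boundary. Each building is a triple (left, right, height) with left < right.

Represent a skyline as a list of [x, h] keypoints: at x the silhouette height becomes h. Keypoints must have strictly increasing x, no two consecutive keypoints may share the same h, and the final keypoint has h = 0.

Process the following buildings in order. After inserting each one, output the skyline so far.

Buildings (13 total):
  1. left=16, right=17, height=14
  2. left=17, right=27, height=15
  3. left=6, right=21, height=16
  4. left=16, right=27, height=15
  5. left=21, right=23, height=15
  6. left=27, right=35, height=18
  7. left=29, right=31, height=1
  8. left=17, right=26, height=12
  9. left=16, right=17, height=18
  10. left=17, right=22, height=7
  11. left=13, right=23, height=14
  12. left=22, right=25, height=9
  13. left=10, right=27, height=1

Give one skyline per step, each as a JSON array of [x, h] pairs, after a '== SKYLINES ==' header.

== SKYLINES ==
[[16,14],[17,0]]
[[16,14],[17,15],[27,0]]
[[6,16],[21,15],[27,0]]
[[6,16],[21,15],[27,0]]
[[6,16],[21,15],[27,0]]
[[6,16],[21,15],[27,18],[35,0]]
[[6,16],[21,15],[27,18],[35,0]]
[[6,16],[21,15],[27,18],[35,0]]
[[6,16],[16,18],[17,16],[21,15],[27,18],[35,0]]
[[6,16],[16,18],[17,16],[21,15],[27,18],[35,0]]
[[6,16],[16,18],[17,16],[21,15],[27,18],[35,0]]
[[6,16],[16,18],[17,16],[21,15],[27,18],[35,0]]
[[6,16],[16,18],[17,16],[21,15],[27,18],[35,0]]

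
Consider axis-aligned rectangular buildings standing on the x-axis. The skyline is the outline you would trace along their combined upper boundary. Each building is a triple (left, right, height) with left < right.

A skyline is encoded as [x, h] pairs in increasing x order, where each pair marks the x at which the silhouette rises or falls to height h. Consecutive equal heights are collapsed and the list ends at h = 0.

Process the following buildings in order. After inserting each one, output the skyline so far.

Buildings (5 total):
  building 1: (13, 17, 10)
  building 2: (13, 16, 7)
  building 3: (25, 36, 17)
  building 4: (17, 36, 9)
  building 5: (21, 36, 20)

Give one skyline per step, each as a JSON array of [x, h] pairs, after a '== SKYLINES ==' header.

== SKYLINES ==
[[13,10],[17,0]]
[[13,10],[17,0]]
[[13,10],[17,0],[25,17],[36,0]]
[[13,10],[17,9],[25,17],[36,0]]
[[13,10],[17,9],[21,20],[36,0]]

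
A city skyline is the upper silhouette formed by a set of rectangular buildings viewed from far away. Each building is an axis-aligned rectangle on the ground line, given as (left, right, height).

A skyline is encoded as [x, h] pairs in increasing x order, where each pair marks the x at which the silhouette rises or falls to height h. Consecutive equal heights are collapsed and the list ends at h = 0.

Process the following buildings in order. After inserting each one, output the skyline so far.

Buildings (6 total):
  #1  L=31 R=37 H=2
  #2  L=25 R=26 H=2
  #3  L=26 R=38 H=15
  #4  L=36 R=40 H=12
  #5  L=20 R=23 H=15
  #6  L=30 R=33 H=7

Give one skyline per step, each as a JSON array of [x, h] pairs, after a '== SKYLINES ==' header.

== SKYLINES ==
[[31,2],[37,0]]
[[25,2],[26,0],[31,2],[37,0]]
[[25,2],[26,15],[38,0]]
[[25,2],[26,15],[38,12],[40,0]]
[[20,15],[23,0],[25,2],[26,15],[38,12],[40,0]]
[[20,15],[23,0],[25,2],[26,15],[38,12],[40,0]]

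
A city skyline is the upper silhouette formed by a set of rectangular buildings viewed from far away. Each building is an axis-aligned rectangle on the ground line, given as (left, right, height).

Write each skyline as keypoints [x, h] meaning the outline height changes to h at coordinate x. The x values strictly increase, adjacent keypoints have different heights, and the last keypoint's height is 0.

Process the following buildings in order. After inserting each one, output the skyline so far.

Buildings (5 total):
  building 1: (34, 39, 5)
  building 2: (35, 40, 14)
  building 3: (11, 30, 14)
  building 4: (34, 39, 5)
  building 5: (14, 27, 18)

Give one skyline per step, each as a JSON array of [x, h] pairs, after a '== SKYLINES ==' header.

== SKYLINES ==
[[34,5],[39,0]]
[[34,5],[35,14],[40,0]]
[[11,14],[30,0],[34,5],[35,14],[40,0]]
[[11,14],[30,0],[34,5],[35,14],[40,0]]
[[11,14],[14,18],[27,14],[30,0],[34,5],[35,14],[40,0]]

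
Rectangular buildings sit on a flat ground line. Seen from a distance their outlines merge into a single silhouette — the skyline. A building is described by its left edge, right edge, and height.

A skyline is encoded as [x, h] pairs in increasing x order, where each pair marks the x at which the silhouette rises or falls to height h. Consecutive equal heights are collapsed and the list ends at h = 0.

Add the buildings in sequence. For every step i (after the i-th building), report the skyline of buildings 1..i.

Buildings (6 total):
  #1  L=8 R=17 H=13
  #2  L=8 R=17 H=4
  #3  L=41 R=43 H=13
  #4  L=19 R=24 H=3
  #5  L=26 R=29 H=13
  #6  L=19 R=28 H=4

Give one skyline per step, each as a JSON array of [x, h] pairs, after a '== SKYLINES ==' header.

== SKYLINES ==
[[8,13],[17,0]]
[[8,13],[17,0]]
[[8,13],[17,0],[41,13],[43,0]]
[[8,13],[17,0],[19,3],[24,0],[41,13],[43,0]]
[[8,13],[17,0],[19,3],[24,0],[26,13],[29,0],[41,13],[43,0]]
[[8,13],[17,0],[19,4],[26,13],[29,0],[41,13],[43,0]]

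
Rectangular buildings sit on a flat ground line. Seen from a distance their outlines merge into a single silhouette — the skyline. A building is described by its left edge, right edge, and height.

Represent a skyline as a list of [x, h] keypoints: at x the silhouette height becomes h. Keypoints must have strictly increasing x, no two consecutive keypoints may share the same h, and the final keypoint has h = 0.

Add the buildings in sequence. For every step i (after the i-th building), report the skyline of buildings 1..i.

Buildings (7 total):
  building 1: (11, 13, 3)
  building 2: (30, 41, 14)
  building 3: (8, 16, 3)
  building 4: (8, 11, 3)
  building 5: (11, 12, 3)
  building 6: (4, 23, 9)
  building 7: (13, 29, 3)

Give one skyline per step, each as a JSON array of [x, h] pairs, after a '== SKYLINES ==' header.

== SKYLINES ==
[[11,3],[13,0]]
[[11,3],[13,0],[30,14],[41,0]]
[[8,3],[16,0],[30,14],[41,0]]
[[8,3],[16,0],[30,14],[41,0]]
[[8,3],[16,0],[30,14],[41,0]]
[[4,9],[23,0],[30,14],[41,0]]
[[4,9],[23,3],[29,0],[30,14],[41,0]]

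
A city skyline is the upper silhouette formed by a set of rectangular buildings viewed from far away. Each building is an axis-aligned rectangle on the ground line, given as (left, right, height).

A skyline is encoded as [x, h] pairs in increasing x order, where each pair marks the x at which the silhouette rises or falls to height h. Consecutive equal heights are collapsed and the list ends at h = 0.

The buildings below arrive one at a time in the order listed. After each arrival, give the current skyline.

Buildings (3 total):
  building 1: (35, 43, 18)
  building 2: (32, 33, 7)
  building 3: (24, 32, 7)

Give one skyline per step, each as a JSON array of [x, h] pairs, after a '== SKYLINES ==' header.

== SKYLINES ==
[[35,18],[43,0]]
[[32,7],[33,0],[35,18],[43,0]]
[[24,7],[33,0],[35,18],[43,0]]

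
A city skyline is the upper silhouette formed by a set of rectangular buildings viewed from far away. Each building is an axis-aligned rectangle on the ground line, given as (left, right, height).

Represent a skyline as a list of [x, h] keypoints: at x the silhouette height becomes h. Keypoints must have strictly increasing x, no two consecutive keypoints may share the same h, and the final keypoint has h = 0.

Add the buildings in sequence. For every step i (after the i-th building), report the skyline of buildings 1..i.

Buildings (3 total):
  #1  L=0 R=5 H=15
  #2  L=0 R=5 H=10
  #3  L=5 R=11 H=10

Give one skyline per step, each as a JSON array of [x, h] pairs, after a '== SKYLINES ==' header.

== SKYLINES ==
[[0,15],[5,0]]
[[0,15],[5,0]]
[[0,15],[5,10],[11,0]]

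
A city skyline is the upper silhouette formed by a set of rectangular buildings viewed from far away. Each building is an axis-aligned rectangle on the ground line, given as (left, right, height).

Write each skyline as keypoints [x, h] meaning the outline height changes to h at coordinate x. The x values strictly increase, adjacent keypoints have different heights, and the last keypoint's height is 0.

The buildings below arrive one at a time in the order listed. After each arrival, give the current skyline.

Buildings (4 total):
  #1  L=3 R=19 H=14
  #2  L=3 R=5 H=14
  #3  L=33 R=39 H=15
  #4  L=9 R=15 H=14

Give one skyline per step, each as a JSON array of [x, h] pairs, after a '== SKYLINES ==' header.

== SKYLINES ==
[[3,14],[19,0]]
[[3,14],[19,0]]
[[3,14],[19,0],[33,15],[39,0]]
[[3,14],[19,0],[33,15],[39,0]]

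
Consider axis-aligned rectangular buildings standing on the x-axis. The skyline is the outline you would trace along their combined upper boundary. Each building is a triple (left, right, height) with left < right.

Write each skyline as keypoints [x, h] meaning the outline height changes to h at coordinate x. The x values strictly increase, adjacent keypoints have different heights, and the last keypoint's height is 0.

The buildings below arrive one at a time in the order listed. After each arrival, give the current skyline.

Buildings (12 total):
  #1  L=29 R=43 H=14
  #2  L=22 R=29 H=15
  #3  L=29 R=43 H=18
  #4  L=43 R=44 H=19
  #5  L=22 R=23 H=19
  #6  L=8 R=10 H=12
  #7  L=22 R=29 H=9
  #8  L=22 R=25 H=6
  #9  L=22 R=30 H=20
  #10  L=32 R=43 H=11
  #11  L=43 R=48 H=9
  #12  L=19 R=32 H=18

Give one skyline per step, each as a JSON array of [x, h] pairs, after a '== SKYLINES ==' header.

== SKYLINES ==
[[29,14],[43,0]]
[[22,15],[29,14],[43,0]]
[[22,15],[29,18],[43,0]]
[[22,15],[29,18],[43,19],[44,0]]
[[22,19],[23,15],[29,18],[43,19],[44,0]]
[[8,12],[10,0],[22,19],[23,15],[29,18],[43,19],[44,0]]
[[8,12],[10,0],[22,19],[23,15],[29,18],[43,19],[44,0]]
[[8,12],[10,0],[22,19],[23,15],[29,18],[43,19],[44,0]]
[[8,12],[10,0],[22,20],[30,18],[43,19],[44,0]]
[[8,12],[10,0],[22,20],[30,18],[43,19],[44,0]]
[[8,12],[10,0],[22,20],[30,18],[43,19],[44,9],[48,0]]
[[8,12],[10,0],[19,18],[22,20],[30,18],[43,19],[44,9],[48,0]]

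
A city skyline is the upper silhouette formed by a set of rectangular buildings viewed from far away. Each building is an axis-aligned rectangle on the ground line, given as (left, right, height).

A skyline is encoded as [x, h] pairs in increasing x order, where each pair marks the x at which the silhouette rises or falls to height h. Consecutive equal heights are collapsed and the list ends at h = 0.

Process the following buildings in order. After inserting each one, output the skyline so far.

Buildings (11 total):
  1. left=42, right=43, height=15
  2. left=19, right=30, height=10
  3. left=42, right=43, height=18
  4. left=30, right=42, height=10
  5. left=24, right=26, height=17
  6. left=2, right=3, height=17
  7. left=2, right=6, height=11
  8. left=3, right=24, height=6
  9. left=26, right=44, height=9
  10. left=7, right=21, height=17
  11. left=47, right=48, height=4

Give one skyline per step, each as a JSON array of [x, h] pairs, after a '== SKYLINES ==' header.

== SKYLINES ==
[[42,15],[43,0]]
[[19,10],[30,0],[42,15],[43,0]]
[[19,10],[30,0],[42,18],[43,0]]
[[19,10],[42,18],[43,0]]
[[19,10],[24,17],[26,10],[42,18],[43,0]]
[[2,17],[3,0],[19,10],[24,17],[26,10],[42,18],[43,0]]
[[2,17],[3,11],[6,0],[19,10],[24,17],[26,10],[42,18],[43,0]]
[[2,17],[3,11],[6,6],[19,10],[24,17],[26,10],[42,18],[43,0]]
[[2,17],[3,11],[6,6],[19,10],[24,17],[26,10],[42,18],[43,9],[44,0]]
[[2,17],[3,11],[6,6],[7,17],[21,10],[24,17],[26,10],[42,18],[43,9],[44,0]]
[[2,17],[3,11],[6,6],[7,17],[21,10],[24,17],[26,10],[42,18],[43,9],[44,0],[47,4],[48,0]]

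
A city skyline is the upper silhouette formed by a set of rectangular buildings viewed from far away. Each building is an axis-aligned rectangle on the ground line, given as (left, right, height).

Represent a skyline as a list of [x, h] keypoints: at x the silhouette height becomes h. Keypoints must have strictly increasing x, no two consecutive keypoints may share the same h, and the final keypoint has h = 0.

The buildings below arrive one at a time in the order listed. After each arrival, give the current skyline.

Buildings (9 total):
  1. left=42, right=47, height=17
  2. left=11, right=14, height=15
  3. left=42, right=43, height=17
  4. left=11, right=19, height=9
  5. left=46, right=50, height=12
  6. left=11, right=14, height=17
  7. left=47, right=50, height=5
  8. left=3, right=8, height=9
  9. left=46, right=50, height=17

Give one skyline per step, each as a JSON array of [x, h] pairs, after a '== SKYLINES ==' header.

== SKYLINES ==
[[42,17],[47,0]]
[[11,15],[14,0],[42,17],[47,0]]
[[11,15],[14,0],[42,17],[47,0]]
[[11,15],[14,9],[19,0],[42,17],[47,0]]
[[11,15],[14,9],[19,0],[42,17],[47,12],[50,0]]
[[11,17],[14,9],[19,0],[42,17],[47,12],[50,0]]
[[11,17],[14,9],[19,0],[42,17],[47,12],[50,0]]
[[3,9],[8,0],[11,17],[14,9],[19,0],[42,17],[47,12],[50,0]]
[[3,9],[8,0],[11,17],[14,9],[19,0],[42,17],[50,0]]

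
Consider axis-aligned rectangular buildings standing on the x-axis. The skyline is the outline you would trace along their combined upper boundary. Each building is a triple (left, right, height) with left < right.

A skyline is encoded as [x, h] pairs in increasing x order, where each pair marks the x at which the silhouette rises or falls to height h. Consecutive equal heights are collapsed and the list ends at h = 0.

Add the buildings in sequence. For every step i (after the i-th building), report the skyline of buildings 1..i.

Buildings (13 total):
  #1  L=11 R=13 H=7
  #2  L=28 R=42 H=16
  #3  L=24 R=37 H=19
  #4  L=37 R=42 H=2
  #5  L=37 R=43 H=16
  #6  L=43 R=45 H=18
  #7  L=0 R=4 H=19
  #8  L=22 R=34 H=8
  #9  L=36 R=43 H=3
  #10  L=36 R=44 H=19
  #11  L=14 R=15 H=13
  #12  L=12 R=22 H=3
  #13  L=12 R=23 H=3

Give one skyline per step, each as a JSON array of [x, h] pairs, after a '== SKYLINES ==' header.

== SKYLINES ==
[[11,7],[13,0]]
[[11,7],[13,0],[28,16],[42,0]]
[[11,7],[13,0],[24,19],[37,16],[42,0]]
[[11,7],[13,0],[24,19],[37,16],[42,0]]
[[11,7],[13,0],[24,19],[37,16],[43,0]]
[[11,7],[13,0],[24,19],[37,16],[43,18],[45,0]]
[[0,19],[4,0],[11,7],[13,0],[24,19],[37,16],[43,18],[45,0]]
[[0,19],[4,0],[11,7],[13,0],[22,8],[24,19],[37,16],[43,18],[45,0]]
[[0,19],[4,0],[11,7],[13,0],[22,8],[24,19],[37,16],[43,18],[45,0]]
[[0,19],[4,0],[11,7],[13,0],[22,8],[24,19],[44,18],[45,0]]
[[0,19],[4,0],[11,7],[13,0],[14,13],[15,0],[22,8],[24,19],[44,18],[45,0]]
[[0,19],[4,0],[11,7],[13,3],[14,13],[15,3],[22,8],[24,19],[44,18],[45,0]]
[[0,19],[4,0],[11,7],[13,3],[14,13],[15,3],[22,8],[24,19],[44,18],[45,0]]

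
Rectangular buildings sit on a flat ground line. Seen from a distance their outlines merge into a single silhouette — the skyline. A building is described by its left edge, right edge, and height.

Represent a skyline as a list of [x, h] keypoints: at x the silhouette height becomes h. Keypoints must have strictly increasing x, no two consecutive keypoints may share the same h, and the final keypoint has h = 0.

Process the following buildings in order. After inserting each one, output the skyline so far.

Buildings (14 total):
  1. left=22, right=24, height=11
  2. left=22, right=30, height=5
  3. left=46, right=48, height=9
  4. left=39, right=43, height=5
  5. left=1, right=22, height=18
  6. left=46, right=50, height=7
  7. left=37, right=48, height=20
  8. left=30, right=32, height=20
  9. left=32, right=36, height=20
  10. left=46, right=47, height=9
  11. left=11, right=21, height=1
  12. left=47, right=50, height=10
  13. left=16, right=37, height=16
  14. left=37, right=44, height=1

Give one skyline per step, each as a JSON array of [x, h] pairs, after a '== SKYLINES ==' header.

== SKYLINES ==
[[22,11],[24,0]]
[[22,11],[24,5],[30,0]]
[[22,11],[24,5],[30,0],[46,9],[48,0]]
[[22,11],[24,5],[30,0],[39,5],[43,0],[46,9],[48,0]]
[[1,18],[22,11],[24,5],[30,0],[39,5],[43,0],[46,9],[48,0]]
[[1,18],[22,11],[24,5],[30,0],[39,5],[43,0],[46,9],[48,7],[50,0]]
[[1,18],[22,11],[24,5],[30,0],[37,20],[48,7],[50,0]]
[[1,18],[22,11],[24,5],[30,20],[32,0],[37,20],[48,7],[50,0]]
[[1,18],[22,11],[24,5],[30,20],[36,0],[37,20],[48,7],[50,0]]
[[1,18],[22,11],[24,5],[30,20],[36,0],[37,20],[48,7],[50,0]]
[[1,18],[22,11],[24,5],[30,20],[36,0],[37,20],[48,7],[50,0]]
[[1,18],[22,11],[24,5],[30,20],[36,0],[37,20],[48,10],[50,0]]
[[1,18],[22,16],[30,20],[36,16],[37,20],[48,10],[50,0]]
[[1,18],[22,16],[30,20],[36,16],[37,20],[48,10],[50,0]]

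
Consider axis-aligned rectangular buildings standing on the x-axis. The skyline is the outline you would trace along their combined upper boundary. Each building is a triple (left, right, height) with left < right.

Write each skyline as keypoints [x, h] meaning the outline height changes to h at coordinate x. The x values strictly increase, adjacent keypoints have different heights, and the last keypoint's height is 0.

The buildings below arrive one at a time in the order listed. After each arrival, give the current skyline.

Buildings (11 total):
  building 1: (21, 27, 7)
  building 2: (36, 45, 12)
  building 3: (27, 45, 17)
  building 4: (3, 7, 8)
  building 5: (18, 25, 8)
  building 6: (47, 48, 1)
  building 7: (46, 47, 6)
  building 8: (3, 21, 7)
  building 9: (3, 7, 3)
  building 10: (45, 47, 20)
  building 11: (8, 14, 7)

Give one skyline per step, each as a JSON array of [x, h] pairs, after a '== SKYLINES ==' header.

== SKYLINES ==
[[21,7],[27,0]]
[[21,7],[27,0],[36,12],[45,0]]
[[21,7],[27,17],[45,0]]
[[3,8],[7,0],[21,7],[27,17],[45,0]]
[[3,8],[7,0],[18,8],[25,7],[27,17],[45,0]]
[[3,8],[7,0],[18,8],[25,7],[27,17],[45,0],[47,1],[48,0]]
[[3,8],[7,0],[18,8],[25,7],[27,17],[45,0],[46,6],[47,1],[48,0]]
[[3,8],[7,7],[18,8],[25,7],[27,17],[45,0],[46,6],[47,1],[48,0]]
[[3,8],[7,7],[18,8],[25,7],[27,17],[45,0],[46,6],[47,1],[48,0]]
[[3,8],[7,7],[18,8],[25,7],[27,17],[45,20],[47,1],[48,0]]
[[3,8],[7,7],[18,8],[25,7],[27,17],[45,20],[47,1],[48,0]]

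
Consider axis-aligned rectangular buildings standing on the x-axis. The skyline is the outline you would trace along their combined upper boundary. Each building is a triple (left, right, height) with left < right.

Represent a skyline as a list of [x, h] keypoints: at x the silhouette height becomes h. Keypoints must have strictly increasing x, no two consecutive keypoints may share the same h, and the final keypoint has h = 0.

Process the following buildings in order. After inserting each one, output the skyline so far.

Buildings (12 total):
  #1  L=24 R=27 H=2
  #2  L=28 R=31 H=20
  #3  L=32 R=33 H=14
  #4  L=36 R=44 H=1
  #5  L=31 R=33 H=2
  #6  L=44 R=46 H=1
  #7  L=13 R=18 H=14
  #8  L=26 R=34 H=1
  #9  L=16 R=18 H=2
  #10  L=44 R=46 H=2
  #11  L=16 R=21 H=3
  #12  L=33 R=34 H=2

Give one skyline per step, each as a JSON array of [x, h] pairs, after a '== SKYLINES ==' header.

== SKYLINES ==
[[24,2],[27,0]]
[[24,2],[27,0],[28,20],[31,0]]
[[24,2],[27,0],[28,20],[31,0],[32,14],[33,0]]
[[24,2],[27,0],[28,20],[31,0],[32,14],[33,0],[36,1],[44,0]]
[[24,2],[27,0],[28,20],[31,2],[32,14],[33,0],[36,1],[44,0]]
[[24,2],[27,0],[28,20],[31,2],[32,14],[33,0],[36,1],[46,0]]
[[13,14],[18,0],[24,2],[27,0],[28,20],[31,2],[32,14],[33,0],[36,1],[46,0]]
[[13,14],[18,0],[24,2],[27,1],[28,20],[31,2],[32,14],[33,1],[34,0],[36,1],[46,0]]
[[13,14],[18,0],[24,2],[27,1],[28,20],[31,2],[32,14],[33,1],[34,0],[36,1],[46,0]]
[[13,14],[18,0],[24,2],[27,1],[28,20],[31,2],[32,14],[33,1],[34,0],[36,1],[44,2],[46,0]]
[[13,14],[18,3],[21,0],[24,2],[27,1],[28,20],[31,2],[32,14],[33,1],[34,0],[36,1],[44,2],[46,0]]
[[13,14],[18,3],[21,0],[24,2],[27,1],[28,20],[31,2],[32,14],[33,2],[34,0],[36,1],[44,2],[46,0]]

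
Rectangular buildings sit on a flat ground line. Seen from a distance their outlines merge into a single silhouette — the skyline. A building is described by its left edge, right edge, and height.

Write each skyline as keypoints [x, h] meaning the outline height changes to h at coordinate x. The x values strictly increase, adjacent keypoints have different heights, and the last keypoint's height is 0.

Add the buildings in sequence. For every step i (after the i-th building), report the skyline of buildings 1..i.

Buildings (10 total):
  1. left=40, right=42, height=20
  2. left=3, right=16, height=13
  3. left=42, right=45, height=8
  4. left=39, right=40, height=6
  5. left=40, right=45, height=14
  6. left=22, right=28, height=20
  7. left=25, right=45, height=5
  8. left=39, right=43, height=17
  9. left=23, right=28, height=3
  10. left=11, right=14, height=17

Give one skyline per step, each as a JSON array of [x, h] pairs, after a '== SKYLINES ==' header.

== SKYLINES ==
[[40,20],[42,0]]
[[3,13],[16,0],[40,20],[42,0]]
[[3,13],[16,0],[40,20],[42,8],[45,0]]
[[3,13],[16,0],[39,6],[40,20],[42,8],[45,0]]
[[3,13],[16,0],[39,6],[40,20],[42,14],[45,0]]
[[3,13],[16,0],[22,20],[28,0],[39,6],[40,20],[42,14],[45,0]]
[[3,13],[16,0],[22,20],[28,5],[39,6],[40,20],[42,14],[45,0]]
[[3,13],[16,0],[22,20],[28,5],[39,17],[40,20],[42,17],[43,14],[45,0]]
[[3,13],[16,0],[22,20],[28,5],[39,17],[40,20],[42,17],[43,14],[45,0]]
[[3,13],[11,17],[14,13],[16,0],[22,20],[28,5],[39,17],[40,20],[42,17],[43,14],[45,0]]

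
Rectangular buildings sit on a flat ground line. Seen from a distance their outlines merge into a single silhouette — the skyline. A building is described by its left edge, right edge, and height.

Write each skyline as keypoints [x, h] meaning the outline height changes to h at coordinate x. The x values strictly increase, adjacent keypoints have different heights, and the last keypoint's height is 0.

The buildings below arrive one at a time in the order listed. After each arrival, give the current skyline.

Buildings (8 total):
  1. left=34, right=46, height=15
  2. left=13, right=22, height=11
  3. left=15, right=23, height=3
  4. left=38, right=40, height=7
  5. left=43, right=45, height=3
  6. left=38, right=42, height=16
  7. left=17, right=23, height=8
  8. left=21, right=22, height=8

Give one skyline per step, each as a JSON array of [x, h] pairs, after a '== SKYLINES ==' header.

== SKYLINES ==
[[34,15],[46,0]]
[[13,11],[22,0],[34,15],[46,0]]
[[13,11],[22,3],[23,0],[34,15],[46,0]]
[[13,11],[22,3],[23,0],[34,15],[46,0]]
[[13,11],[22,3],[23,0],[34,15],[46,0]]
[[13,11],[22,3],[23,0],[34,15],[38,16],[42,15],[46,0]]
[[13,11],[22,8],[23,0],[34,15],[38,16],[42,15],[46,0]]
[[13,11],[22,8],[23,0],[34,15],[38,16],[42,15],[46,0]]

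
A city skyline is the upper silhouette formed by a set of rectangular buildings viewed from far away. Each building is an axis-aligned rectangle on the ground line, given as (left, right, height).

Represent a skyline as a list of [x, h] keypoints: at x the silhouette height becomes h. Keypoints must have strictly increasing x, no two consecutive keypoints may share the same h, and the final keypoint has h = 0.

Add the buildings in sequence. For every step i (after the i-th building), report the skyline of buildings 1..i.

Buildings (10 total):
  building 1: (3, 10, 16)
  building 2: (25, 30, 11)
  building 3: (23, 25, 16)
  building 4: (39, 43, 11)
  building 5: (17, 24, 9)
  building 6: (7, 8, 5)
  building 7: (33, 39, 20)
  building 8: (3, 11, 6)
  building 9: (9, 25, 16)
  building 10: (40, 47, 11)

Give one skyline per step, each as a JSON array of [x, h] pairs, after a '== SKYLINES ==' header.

== SKYLINES ==
[[3,16],[10,0]]
[[3,16],[10,0],[25,11],[30,0]]
[[3,16],[10,0],[23,16],[25,11],[30,0]]
[[3,16],[10,0],[23,16],[25,11],[30,0],[39,11],[43,0]]
[[3,16],[10,0],[17,9],[23,16],[25,11],[30,0],[39,11],[43,0]]
[[3,16],[10,0],[17,9],[23,16],[25,11],[30,0],[39,11],[43,0]]
[[3,16],[10,0],[17,9],[23,16],[25,11],[30,0],[33,20],[39,11],[43,0]]
[[3,16],[10,6],[11,0],[17,9],[23,16],[25,11],[30,0],[33,20],[39,11],[43,0]]
[[3,16],[25,11],[30,0],[33,20],[39,11],[43,0]]
[[3,16],[25,11],[30,0],[33,20],[39,11],[47,0]]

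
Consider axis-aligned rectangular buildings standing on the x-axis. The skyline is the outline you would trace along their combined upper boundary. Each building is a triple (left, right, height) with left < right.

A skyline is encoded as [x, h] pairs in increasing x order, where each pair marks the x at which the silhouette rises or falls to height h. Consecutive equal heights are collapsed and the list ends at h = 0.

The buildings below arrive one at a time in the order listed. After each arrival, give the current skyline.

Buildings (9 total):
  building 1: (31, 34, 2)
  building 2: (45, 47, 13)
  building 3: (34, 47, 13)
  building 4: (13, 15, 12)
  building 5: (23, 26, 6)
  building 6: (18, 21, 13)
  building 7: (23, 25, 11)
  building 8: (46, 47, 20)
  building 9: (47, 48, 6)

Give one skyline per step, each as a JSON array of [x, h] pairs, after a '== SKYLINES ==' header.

== SKYLINES ==
[[31,2],[34,0]]
[[31,2],[34,0],[45,13],[47,0]]
[[31,2],[34,13],[47,0]]
[[13,12],[15,0],[31,2],[34,13],[47,0]]
[[13,12],[15,0],[23,6],[26,0],[31,2],[34,13],[47,0]]
[[13,12],[15,0],[18,13],[21,0],[23,6],[26,0],[31,2],[34,13],[47,0]]
[[13,12],[15,0],[18,13],[21,0],[23,11],[25,6],[26,0],[31,2],[34,13],[47,0]]
[[13,12],[15,0],[18,13],[21,0],[23,11],[25,6],[26,0],[31,2],[34,13],[46,20],[47,0]]
[[13,12],[15,0],[18,13],[21,0],[23,11],[25,6],[26,0],[31,2],[34,13],[46,20],[47,6],[48,0]]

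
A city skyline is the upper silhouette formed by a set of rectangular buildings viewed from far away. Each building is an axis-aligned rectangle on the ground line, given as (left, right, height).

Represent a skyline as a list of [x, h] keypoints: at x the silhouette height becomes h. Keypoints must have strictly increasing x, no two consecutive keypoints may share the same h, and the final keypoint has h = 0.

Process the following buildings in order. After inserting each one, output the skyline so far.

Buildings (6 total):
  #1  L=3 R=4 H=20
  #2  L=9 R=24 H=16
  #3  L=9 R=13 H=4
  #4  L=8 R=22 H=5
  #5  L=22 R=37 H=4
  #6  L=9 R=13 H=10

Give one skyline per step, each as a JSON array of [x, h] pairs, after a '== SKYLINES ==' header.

== SKYLINES ==
[[3,20],[4,0]]
[[3,20],[4,0],[9,16],[24,0]]
[[3,20],[4,0],[9,16],[24,0]]
[[3,20],[4,0],[8,5],[9,16],[24,0]]
[[3,20],[4,0],[8,5],[9,16],[24,4],[37,0]]
[[3,20],[4,0],[8,5],[9,16],[24,4],[37,0]]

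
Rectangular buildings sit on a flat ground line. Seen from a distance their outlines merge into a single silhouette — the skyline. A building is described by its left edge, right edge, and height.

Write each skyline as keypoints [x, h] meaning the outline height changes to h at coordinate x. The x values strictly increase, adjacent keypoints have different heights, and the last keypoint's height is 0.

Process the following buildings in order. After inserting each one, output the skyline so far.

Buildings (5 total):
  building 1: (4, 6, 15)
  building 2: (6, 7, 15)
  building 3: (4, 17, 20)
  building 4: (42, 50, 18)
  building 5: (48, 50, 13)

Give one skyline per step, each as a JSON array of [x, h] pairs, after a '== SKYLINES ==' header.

== SKYLINES ==
[[4,15],[6,0]]
[[4,15],[7,0]]
[[4,20],[17,0]]
[[4,20],[17,0],[42,18],[50,0]]
[[4,20],[17,0],[42,18],[50,0]]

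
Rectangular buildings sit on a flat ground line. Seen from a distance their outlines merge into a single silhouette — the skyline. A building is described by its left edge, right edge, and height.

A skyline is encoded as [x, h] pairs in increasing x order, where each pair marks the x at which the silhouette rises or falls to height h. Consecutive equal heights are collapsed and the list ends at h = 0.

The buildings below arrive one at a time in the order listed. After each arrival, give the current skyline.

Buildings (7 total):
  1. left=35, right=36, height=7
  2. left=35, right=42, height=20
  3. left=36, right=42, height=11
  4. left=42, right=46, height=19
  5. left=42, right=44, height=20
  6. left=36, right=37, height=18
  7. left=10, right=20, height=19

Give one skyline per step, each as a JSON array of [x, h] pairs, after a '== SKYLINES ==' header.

== SKYLINES ==
[[35,7],[36,0]]
[[35,20],[42,0]]
[[35,20],[42,0]]
[[35,20],[42,19],[46,0]]
[[35,20],[44,19],[46,0]]
[[35,20],[44,19],[46,0]]
[[10,19],[20,0],[35,20],[44,19],[46,0]]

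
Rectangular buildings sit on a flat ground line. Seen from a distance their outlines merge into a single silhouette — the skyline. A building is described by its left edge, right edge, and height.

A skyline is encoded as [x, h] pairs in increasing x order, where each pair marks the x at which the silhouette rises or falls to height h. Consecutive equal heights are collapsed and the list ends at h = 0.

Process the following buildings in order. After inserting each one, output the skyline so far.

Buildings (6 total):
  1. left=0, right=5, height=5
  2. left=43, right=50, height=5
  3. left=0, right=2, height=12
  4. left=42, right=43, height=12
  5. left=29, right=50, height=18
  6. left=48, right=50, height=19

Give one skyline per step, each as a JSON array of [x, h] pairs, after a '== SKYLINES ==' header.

== SKYLINES ==
[[0,5],[5,0]]
[[0,5],[5,0],[43,5],[50,0]]
[[0,12],[2,5],[5,0],[43,5],[50,0]]
[[0,12],[2,5],[5,0],[42,12],[43,5],[50,0]]
[[0,12],[2,5],[5,0],[29,18],[50,0]]
[[0,12],[2,5],[5,0],[29,18],[48,19],[50,0]]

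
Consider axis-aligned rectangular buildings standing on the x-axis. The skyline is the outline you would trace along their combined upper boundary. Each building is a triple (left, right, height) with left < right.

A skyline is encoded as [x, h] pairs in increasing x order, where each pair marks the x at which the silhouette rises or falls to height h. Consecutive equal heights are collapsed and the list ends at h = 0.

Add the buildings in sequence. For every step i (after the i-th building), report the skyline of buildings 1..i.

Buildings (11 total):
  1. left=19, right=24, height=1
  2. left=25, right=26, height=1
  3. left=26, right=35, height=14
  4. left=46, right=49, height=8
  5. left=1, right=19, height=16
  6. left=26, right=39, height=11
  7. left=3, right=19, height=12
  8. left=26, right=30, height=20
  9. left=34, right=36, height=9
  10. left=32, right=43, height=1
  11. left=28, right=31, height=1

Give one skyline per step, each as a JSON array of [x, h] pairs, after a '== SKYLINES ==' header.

== SKYLINES ==
[[19,1],[24,0]]
[[19,1],[24,0],[25,1],[26,0]]
[[19,1],[24,0],[25,1],[26,14],[35,0]]
[[19,1],[24,0],[25,1],[26,14],[35,0],[46,8],[49,0]]
[[1,16],[19,1],[24,0],[25,1],[26,14],[35,0],[46,8],[49,0]]
[[1,16],[19,1],[24,0],[25,1],[26,14],[35,11],[39,0],[46,8],[49,0]]
[[1,16],[19,1],[24,0],[25,1],[26,14],[35,11],[39,0],[46,8],[49,0]]
[[1,16],[19,1],[24,0],[25,1],[26,20],[30,14],[35,11],[39,0],[46,8],[49,0]]
[[1,16],[19,1],[24,0],[25,1],[26,20],[30,14],[35,11],[39,0],[46,8],[49,0]]
[[1,16],[19,1],[24,0],[25,1],[26,20],[30,14],[35,11],[39,1],[43,0],[46,8],[49,0]]
[[1,16],[19,1],[24,0],[25,1],[26,20],[30,14],[35,11],[39,1],[43,0],[46,8],[49,0]]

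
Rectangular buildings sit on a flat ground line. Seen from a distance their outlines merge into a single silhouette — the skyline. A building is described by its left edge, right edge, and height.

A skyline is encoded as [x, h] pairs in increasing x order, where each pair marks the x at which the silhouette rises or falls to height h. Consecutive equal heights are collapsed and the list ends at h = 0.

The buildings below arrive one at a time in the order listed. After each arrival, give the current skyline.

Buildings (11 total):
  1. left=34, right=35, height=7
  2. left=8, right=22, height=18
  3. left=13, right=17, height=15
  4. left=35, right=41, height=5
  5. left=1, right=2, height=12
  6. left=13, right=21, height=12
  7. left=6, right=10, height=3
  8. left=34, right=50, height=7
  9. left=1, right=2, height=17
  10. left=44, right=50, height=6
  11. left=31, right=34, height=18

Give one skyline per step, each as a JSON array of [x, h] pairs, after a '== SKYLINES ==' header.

== SKYLINES ==
[[34,7],[35,0]]
[[8,18],[22,0],[34,7],[35,0]]
[[8,18],[22,0],[34,7],[35,0]]
[[8,18],[22,0],[34,7],[35,5],[41,0]]
[[1,12],[2,0],[8,18],[22,0],[34,7],[35,5],[41,0]]
[[1,12],[2,0],[8,18],[22,0],[34,7],[35,5],[41,0]]
[[1,12],[2,0],[6,3],[8,18],[22,0],[34,7],[35,5],[41,0]]
[[1,12],[2,0],[6,3],[8,18],[22,0],[34,7],[50,0]]
[[1,17],[2,0],[6,3],[8,18],[22,0],[34,7],[50,0]]
[[1,17],[2,0],[6,3],[8,18],[22,0],[34,7],[50,0]]
[[1,17],[2,0],[6,3],[8,18],[22,0],[31,18],[34,7],[50,0]]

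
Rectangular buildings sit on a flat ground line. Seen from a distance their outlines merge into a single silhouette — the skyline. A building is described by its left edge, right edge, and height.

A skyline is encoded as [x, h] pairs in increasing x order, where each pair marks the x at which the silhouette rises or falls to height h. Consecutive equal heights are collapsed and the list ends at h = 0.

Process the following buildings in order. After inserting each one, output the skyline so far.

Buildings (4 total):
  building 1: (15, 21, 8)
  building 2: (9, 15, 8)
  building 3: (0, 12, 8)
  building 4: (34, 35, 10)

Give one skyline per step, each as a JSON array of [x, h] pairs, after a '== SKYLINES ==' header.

== SKYLINES ==
[[15,8],[21,0]]
[[9,8],[21,0]]
[[0,8],[21,0]]
[[0,8],[21,0],[34,10],[35,0]]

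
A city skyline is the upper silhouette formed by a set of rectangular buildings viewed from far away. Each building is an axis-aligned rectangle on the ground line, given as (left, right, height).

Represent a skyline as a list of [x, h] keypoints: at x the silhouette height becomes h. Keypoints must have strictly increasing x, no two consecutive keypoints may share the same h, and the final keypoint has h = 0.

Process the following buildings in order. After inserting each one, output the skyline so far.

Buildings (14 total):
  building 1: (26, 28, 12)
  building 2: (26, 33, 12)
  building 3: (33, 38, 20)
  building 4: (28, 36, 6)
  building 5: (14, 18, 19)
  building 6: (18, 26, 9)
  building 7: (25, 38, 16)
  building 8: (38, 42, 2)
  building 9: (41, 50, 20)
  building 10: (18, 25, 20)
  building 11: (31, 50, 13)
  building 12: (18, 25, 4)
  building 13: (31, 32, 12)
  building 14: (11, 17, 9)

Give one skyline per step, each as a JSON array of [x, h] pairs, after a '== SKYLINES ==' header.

== SKYLINES ==
[[26,12],[28,0]]
[[26,12],[33,0]]
[[26,12],[33,20],[38,0]]
[[26,12],[33,20],[38,0]]
[[14,19],[18,0],[26,12],[33,20],[38,0]]
[[14,19],[18,9],[26,12],[33,20],[38,0]]
[[14,19],[18,9],[25,16],[33,20],[38,0]]
[[14,19],[18,9],[25,16],[33,20],[38,2],[42,0]]
[[14,19],[18,9],[25,16],[33,20],[38,2],[41,20],[50,0]]
[[14,19],[18,20],[25,16],[33,20],[38,2],[41,20],[50,0]]
[[14,19],[18,20],[25,16],[33,20],[38,13],[41,20],[50,0]]
[[14,19],[18,20],[25,16],[33,20],[38,13],[41,20],[50,0]]
[[14,19],[18,20],[25,16],[33,20],[38,13],[41,20],[50,0]]
[[11,9],[14,19],[18,20],[25,16],[33,20],[38,13],[41,20],[50,0]]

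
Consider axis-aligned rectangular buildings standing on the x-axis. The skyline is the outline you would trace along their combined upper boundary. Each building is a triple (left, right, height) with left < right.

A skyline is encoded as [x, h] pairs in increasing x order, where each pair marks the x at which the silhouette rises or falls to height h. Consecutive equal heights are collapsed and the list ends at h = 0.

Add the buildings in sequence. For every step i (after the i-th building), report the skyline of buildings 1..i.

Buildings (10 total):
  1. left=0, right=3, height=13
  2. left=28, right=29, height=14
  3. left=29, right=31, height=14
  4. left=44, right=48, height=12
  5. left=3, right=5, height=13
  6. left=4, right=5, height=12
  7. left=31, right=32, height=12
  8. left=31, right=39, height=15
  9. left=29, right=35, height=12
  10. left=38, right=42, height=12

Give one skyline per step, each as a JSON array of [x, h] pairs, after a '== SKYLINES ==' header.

== SKYLINES ==
[[0,13],[3,0]]
[[0,13],[3,0],[28,14],[29,0]]
[[0,13],[3,0],[28,14],[31,0]]
[[0,13],[3,0],[28,14],[31,0],[44,12],[48,0]]
[[0,13],[5,0],[28,14],[31,0],[44,12],[48,0]]
[[0,13],[5,0],[28,14],[31,0],[44,12],[48,0]]
[[0,13],[5,0],[28,14],[31,12],[32,0],[44,12],[48,0]]
[[0,13],[5,0],[28,14],[31,15],[39,0],[44,12],[48,0]]
[[0,13],[5,0],[28,14],[31,15],[39,0],[44,12],[48,0]]
[[0,13],[5,0],[28,14],[31,15],[39,12],[42,0],[44,12],[48,0]]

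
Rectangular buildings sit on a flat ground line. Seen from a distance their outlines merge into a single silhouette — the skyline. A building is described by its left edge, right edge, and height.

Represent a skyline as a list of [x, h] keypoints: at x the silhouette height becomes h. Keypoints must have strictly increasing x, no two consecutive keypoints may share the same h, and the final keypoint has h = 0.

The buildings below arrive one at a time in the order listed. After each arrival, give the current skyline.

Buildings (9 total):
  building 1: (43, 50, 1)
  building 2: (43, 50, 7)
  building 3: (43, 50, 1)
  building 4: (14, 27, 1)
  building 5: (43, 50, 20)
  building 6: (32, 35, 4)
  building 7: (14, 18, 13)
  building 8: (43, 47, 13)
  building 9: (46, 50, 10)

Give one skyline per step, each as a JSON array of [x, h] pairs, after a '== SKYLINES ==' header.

== SKYLINES ==
[[43,1],[50,0]]
[[43,7],[50,0]]
[[43,7],[50,0]]
[[14,1],[27,0],[43,7],[50,0]]
[[14,1],[27,0],[43,20],[50,0]]
[[14,1],[27,0],[32,4],[35,0],[43,20],[50,0]]
[[14,13],[18,1],[27,0],[32,4],[35,0],[43,20],[50,0]]
[[14,13],[18,1],[27,0],[32,4],[35,0],[43,20],[50,0]]
[[14,13],[18,1],[27,0],[32,4],[35,0],[43,20],[50,0]]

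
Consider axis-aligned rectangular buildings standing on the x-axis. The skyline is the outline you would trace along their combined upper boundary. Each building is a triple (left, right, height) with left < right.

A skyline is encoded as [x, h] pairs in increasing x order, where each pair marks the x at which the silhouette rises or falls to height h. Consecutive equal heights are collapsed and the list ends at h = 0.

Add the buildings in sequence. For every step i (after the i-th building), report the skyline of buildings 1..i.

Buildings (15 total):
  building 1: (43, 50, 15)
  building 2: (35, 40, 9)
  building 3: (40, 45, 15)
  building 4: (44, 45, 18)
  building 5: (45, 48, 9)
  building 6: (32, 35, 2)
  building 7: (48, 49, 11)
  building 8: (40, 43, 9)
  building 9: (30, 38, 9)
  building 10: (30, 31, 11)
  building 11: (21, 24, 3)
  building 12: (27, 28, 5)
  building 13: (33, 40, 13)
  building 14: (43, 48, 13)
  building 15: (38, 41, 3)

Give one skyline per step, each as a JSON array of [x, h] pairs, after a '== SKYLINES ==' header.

== SKYLINES ==
[[43,15],[50,0]]
[[35,9],[40,0],[43,15],[50,0]]
[[35,9],[40,15],[50,0]]
[[35,9],[40,15],[44,18],[45,15],[50,0]]
[[35,9],[40,15],[44,18],[45,15],[50,0]]
[[32,2],[35,9],[40,15],[44,18],[45,15],[50,0]]
[[32,2],[35,9],[40,15],[44,18],[45,15],[50,0]]
[[32,2],[35,9],[40,15],[44,18],[45,15],[50,0]]
[[30,9],[40,15],[44,18],[45,15],[50,0]]
[[30,11],[31,9],[40,15],[44,18],[45,15],[50,0]]
[[21,3],[24,0],[30,11],[31,9],[40,15],[44,18],[45,15],[50,0]]
[[21,3],[24,0],[27,5],[28,0],[30,11],[31,9],[40,15],[44,18],[45,15],[50,0]]
[[21,3],[24,0],[27,5],[28,0],[30,11],[31,9],[33,13],[40,15],[44,18],[45,15],[50,0]]
[[21,3],[24,0],[27,5],[28,0],[30,11],[31,9],[33,13],[40,15],[44,18],[45,15],[50,0]]
[[21,3],[24,0],[27,5],[28,0],[30,11],[31,9],[33,13],[40,15],[44,18],[45,15],[50,0]]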